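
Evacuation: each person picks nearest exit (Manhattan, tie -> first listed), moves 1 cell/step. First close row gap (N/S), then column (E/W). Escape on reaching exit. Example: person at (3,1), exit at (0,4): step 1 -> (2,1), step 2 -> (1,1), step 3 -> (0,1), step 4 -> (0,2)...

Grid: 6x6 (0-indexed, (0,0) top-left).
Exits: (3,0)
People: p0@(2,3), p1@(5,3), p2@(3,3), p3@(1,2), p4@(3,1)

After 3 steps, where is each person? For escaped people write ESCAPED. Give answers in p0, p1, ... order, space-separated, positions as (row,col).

Step 1: p0:(2,3)->(3,3) | p1:(5,3)->(4,3) | p2:(3,3)->(3,2) | p3:(1,2)->(2,2) | p4:(3,1)->(3,0)->EXIT
Step 2: p0:(3,3)->(3,2) | p1:(4,3)->(3,3) | p2:(3,2)->(3,1) | p3:(2,2)->(3,2) | p4:escaped
Step 3: p0:(3,2)->(3,1) | p1:(3,3)->(3,2) | p2:(3,1)->(3,0)->EXIT | p3:(3,2)->(3,1) | p4:escaped

(3,1) (3,2) ESCAPED (3,1) ESCAPED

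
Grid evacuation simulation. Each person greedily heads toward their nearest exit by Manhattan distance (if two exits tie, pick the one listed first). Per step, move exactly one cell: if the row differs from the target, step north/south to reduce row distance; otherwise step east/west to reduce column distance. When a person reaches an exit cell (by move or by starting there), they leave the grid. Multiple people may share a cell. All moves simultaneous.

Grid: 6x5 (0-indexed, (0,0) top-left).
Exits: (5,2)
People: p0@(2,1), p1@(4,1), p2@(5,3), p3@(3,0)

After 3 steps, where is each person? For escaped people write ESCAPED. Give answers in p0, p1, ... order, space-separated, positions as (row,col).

Step 1: p0:(2,1)->(3,1) | p1:(4,1)->(5,1) | p2:(5,3)->(5,2)->EXIT | p3:(3,0)->(4,0)
Step 2: p0:(3,1)->(4,1) | p1:(5,1)->(5,2)->EXIT | p2:escaped | p3:(4,0)->(5,0)
Step 3: p0:(4,1)->(5,1) | p1:escaped | p2:escaped | p3:(5,0)->(5,1)

(5,1) ESCAPED ESCAPED (5,1)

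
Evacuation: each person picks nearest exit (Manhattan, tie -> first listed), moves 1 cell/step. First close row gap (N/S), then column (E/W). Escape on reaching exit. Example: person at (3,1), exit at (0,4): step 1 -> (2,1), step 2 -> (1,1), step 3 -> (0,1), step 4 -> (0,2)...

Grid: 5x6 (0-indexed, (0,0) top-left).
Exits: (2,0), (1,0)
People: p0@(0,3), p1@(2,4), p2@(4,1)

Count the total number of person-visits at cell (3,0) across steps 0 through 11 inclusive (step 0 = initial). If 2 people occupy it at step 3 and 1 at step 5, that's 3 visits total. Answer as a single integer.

Step 0: p0@(0,3) p1@(2,4) p2@(4,1) -> at (3,0): 0 [-], cum=0
Step 1: p0@(1,3) p1@(2,3) p2@(3,1) -> at (3,0): 0 [-], cum=0
Step 2: p0@(1,2) p1@(2,2) p2@(2,1) -> at (3,0): 0 [-], cum=0
Step 3: p0@(1,1) p1@(2,1) p2@ESC -> at (3,0): 0 [-], cum=0
Step 4: p0@ESC p1@ESC p2@ESC -> at (3,0): 0 [-], cum=0
Total visits = 0

Answer: 0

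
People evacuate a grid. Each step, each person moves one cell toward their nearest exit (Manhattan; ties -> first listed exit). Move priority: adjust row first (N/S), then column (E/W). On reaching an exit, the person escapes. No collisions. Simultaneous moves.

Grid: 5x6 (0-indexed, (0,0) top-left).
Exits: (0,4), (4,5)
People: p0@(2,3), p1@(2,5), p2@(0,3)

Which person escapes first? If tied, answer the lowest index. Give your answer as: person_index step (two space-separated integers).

Step 1: p0:(2,3)->(1,3) | p1:(2,5)->(3,5) | p2:(0,3)->(0,4)->EXIT
Step 2: p0:(1,3)->(0,3) | p1:(3,5)->(4,5)->EXIT | p2:escaped
Step 3: p0:(0,3)->(0,4)->EXIT | p1:escaped | p2:escaped
Exit steps: [3, 2, 1]
First to escape: p2 at step 1

Answer: 2 1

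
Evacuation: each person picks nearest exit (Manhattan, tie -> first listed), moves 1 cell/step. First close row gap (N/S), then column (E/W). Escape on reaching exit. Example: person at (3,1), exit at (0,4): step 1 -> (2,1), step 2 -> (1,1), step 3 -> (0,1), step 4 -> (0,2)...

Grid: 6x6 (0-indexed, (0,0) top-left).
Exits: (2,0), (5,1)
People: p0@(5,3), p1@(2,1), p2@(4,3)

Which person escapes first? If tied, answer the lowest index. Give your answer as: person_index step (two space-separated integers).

Answer: 1 1

Derivation:
Step 1: p0:(5,3)->(5,2) | p1:(2,1)->(2,0)->EXIT | p2:(4,3)->(5,3)
Step 2: p0:(5,2)->(5,1)->EXIT | p1:escaped | p2:(5,3)->(5,2)
Step 3: p0:escaped | p1:escaped | p2:(5,2)->(5,1)->EXIT
Exit steps: [2, 1, 3]
First to escape: p1 at step 1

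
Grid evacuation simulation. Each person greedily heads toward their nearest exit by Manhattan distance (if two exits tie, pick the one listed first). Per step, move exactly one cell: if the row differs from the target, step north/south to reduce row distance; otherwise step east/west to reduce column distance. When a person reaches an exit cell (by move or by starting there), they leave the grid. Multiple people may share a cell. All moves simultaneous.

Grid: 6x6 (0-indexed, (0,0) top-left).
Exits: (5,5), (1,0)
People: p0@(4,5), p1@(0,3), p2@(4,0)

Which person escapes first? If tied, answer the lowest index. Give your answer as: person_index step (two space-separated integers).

Step 1: p0:(4,5)->(5,5)->EXIT | p1:(0,3)->(1,3) | p2:(4,0)->(3,0)
Step 2: p0:escaped | p1:(1,3)->(1,2) | p2:(3,0)->(2,0)
Step 3: p0:escaped | p1:(1,2)->(1,1) | p2:(2,0)->(1,0)->EXIT
Step 4: p0:escaped | p1:(1,1)->(1,0)->EXIT | p2:escaped
Exit steps: [1, 4, 3]
First to escape: p0 at step 1

Answer: 0 1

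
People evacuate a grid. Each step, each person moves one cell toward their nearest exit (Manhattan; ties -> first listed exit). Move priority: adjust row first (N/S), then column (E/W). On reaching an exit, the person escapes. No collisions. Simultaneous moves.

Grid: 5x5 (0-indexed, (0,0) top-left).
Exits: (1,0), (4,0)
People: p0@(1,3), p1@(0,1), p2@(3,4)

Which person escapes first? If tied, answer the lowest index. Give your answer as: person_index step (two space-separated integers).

Answer: 1 2

Derivation:
Step 1: p0:(1,3)->(1,2) | p1:(0,1)->(1,1) | p2:(3,4)->(4,4)
Step 2: p0:(1,2)->(1,1) | p1:(1,1)->(1,0)->EXIT | p2:(4,4)->(4,3)
Step 3: p0:(1,1)->(1,0)->EXIT | p1:escaped | p2:(4,3)->(4,2)
Step 4: p0:escaped | p1:escaped | p2:(4,2)->(4,1)
Step 5: p0:escaped | p1:escaped | p2:(4,1)->(4,0)->EXIT
Exit steps: [3, 2, 5]
First to escape: p1 at step 2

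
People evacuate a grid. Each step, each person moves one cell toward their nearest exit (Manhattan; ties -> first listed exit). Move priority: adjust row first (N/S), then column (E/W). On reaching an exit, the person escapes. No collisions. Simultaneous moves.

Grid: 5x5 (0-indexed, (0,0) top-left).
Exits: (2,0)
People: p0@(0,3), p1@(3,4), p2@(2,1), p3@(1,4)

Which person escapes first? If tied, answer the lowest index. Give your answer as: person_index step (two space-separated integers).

Answer: 2 1

Derivation:
Step 1: p0:(0,3)->(1,3) | p1:(3,4)->(2,4) | p2:(2,1)->(2,0)->EXIT | p3:(1,4)->(2,4)
Step 2: p0:(1,3)->(2,3) | p1:(2,4)->(2,3) | p2:escaped | p3:(2,4)->(2,3)
Step 3: p0:(2,3)->(2,2) | p1:(2,3)->(2,2) | p2:escaped | p3:(2,3)->(2,2)
Step 4: p0:(2,2)->(2,1) | p1:(2,2)->(2,1) | p2:escaped | p3:(2,2)->(2,1)
Step 5: p0:(2,1)->(2,0)->EXIT | p1:(2,1)->(2,0)->EXIT | p2:escaped | p3:(2,1)->(2,0)->EXIT
Exit steps: [5, 5, 1, 5]
First to escape: p2 at step 1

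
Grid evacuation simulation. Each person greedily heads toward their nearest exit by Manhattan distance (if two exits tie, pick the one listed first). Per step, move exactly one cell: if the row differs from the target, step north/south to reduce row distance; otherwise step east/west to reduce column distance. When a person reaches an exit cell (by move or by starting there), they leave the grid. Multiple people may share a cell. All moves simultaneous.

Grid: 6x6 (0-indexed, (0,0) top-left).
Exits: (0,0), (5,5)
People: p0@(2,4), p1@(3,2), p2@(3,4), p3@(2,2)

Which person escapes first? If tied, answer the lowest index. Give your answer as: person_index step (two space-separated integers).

Step 1: p0:(2,4)->(3,4) | p1:(3,2)->(2,2) | p2:(3,4)->(4,4) | p3:(2,2)->(1,2)
Step 2: p0:(3,4)->(4,4) | p1:(2,2)->(1,2) | p2:(4,4)->(5,4) | p3:(1,2)->(0,2)
Step 3: p0:(4,4)->(5,4) | p1:(1,2)->(0,2) | p2:(5,4)->(5,5)->EXIT | p3:(0,2)->(0,1)
Step 4: p0:(5,4)->(5,5)->EXIT | p1:(0,2)->(0,1) | p2:escaped | p3:(0,1)->(0,0)->EXIT
Step 5: p0:escaped | p1:(0,1)->(0,0)->EXIT | p2:escaped | p3:escaped
Exit steps: [4, 5, 3, 4]
First to escape: p2 at step 3

Answer: 2 3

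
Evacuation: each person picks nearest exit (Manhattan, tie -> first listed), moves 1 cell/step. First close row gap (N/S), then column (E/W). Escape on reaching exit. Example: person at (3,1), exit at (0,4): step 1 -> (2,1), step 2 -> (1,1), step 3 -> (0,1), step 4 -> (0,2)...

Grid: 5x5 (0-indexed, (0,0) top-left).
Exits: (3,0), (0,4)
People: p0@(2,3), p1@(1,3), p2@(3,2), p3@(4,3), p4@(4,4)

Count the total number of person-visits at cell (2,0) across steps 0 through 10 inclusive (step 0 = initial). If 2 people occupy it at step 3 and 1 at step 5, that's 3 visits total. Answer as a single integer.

Answer: 0

Derivation:
Step 0: p0@(2,3) p1@(1,3) p2@(3,2) p3@(4,3) p4@(4,4) -> at (2,0): 0 [-], cum=0
Step 1: p0@(1,3) p1@(0,3) p2@(3,1) p3@(3,3) p4@(3,4) -> at (2,0): 0 [-], cum=0
Step 2: p0@(0,3) p1@ESC p2@ESC p3@(3,2) p4@(2,4) -> at (2,0): 0 [-], cum=0
Step 3: p0@ESC p1@ESC p2@ESC p3@(3,1) p4@(1,4) -> at (2,0): 0 [-], cum=0
Step 4: p0@ESC p1@ESC p2@ESC p3@ESC p4@ESC -> at (2,0): 0 [-], cum=0
Total visits = 0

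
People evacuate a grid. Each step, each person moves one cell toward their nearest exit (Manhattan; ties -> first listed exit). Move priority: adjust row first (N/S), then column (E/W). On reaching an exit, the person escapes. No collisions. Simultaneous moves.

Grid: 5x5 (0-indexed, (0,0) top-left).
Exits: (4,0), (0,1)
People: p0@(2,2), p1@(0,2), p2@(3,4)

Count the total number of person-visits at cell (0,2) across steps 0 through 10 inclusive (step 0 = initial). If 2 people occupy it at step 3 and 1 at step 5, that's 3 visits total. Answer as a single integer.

Answer: 2

Derivation:
Step 0: p0@(2,2) p1@(0,2) p2@(3,4) -> at (0,2): 1 [p1], cum=1
Step 1: p0@(1,2) p1@ESC p2@(4,4) -> at (0,2): 0 [-], cum=1
Step 2: p0@(0,2) p1@ESC p2@(4,3) -> at (0,2): 1 [p0], cum=2
Step 3: p0@ESC p1@ESC p2@(4,2) -> at (0,2): 0 [-], cum=2
Step 4: p0@ESC p1@ESC p2@(4,1) -> at (0,2): 0 [-], cum=2
Step 5: p0@ESC p1@ESC p2@ESC -> at (0,2): 0 [-], cum=2
Total visits = 2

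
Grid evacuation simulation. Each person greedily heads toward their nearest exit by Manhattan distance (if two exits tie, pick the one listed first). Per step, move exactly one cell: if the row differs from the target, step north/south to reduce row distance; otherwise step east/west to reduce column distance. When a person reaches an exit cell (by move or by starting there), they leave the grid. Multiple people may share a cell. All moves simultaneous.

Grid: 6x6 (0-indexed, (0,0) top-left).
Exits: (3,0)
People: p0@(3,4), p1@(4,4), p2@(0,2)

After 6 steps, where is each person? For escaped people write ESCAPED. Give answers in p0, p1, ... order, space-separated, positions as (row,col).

Step 1: p0:(3,4)->(3,3) | p1:(4,4)->(3,4) | p2:(0,2)->(1,2)
Step 2: p0:(3,3)->(3,2) | p1:(3,4)->(3,3) | p2:(1,2)->(2,2)
Step 3: p0:(3,2)->(3,1) | p1:(3,3)->(3,2) | p2:(2,2)->(3,2)
Step 4: p0:(3,1)->(3,0)->EXIT | p1:(3,2)->(3,1) | p2:(3,2)->(3,1)
Step 5: p0:escaped | p1:(3,1)->(3,0)->EXIT | p2:(3,1)->(3,0)->EXIT

ESCAPED ESCAPED ESCAPED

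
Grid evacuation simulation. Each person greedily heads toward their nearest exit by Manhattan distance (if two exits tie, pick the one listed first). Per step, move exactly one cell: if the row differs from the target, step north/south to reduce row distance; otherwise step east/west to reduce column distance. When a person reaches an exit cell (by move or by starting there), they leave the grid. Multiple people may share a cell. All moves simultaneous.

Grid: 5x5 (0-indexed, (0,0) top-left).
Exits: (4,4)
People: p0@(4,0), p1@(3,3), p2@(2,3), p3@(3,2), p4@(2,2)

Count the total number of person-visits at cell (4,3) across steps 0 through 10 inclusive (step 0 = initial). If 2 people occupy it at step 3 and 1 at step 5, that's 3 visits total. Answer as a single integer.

Step 0: p0@(4,0) p1@(3,3) p2@(2,3) p3@(3,2) p4@(2,2) -> at (4,3): 0 [-], cum=0
Step 1: p0@(4,1) p1@(4,3) p2@(3,3) p3@(4,2) p4@(3,2) -> at (4,3): 1 [p1], cum=1
Step 2: p0@(4,2) p1@ESC p2@(4,3) p3@(4,3) p4@(4,2) -> at (4,3): 2 [p2,p3], cum=3
Step 3: p0@(4,3) p1@ESC p2@ESC p3@ESC p4@(4,3) -> at (4,3): 2 [p0,p4], cum=5
Step 4: p0@ESC p1@ESC p2@ESC p3@ESC p4@ESC -> at (4,3): 0 [-], cum=5
Total visits = 5

Answer: 5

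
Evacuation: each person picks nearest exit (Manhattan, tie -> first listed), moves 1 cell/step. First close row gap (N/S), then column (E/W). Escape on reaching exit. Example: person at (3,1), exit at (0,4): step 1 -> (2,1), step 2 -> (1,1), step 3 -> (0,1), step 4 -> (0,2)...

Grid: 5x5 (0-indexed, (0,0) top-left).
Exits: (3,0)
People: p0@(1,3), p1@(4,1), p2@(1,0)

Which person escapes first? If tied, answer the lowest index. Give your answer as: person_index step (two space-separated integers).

Step 1: p0:(1,3)->(2,3) | p1:(4,1)->(3,1) | p2:(1,0)->(2,0)
Step 2: p0:(2,3)->(3,3) | p1:(3,1)->(3,0)->EXIT | p2:(2,0)->(3,0)->EXIT
Step 3: p0:(3,3)->(3,2) | p1:escaped | p2:escaped
Step 4: p0:(3,2)->(3,1) | p1:escaped | p2:escaped
Step 5: p0:(3,1)->(3,0)->EXIT | p1:escaped | p2:escaped
Exit steps: [5, 2, 2]
First to escape: p1 at step 2

Answer: 1 2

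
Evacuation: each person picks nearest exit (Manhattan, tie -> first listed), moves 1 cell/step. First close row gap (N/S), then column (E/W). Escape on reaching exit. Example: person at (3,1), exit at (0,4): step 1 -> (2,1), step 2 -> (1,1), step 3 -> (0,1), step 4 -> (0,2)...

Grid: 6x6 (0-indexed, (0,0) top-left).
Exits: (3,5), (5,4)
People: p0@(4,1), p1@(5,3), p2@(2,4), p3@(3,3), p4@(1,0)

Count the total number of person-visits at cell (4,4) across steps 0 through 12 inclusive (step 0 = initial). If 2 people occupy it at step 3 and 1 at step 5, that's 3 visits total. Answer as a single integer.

Answer: 0

Derivation:
Step 0: p0@(4,1) p1@(5,3) p2@(2,4) p3@(3,3) p4@(1,0) -> at (4,4): 0 [-], cum=0
Step 1: p0@(5,1) p1@ESC p2@(3,4) p3@(3,4) p4@(2,0) -> at (4,4): 0 [-], cum=0
Step 2: p0@(5,2) p1@ESC p2@ESC p3@ESC p4@(3,0) -> at (4,4): 0 [-], cum=0
Step 3: p0@(5,3) p1@ESC p2@ESC p3@ESC p4@(3,1) -> at (4,4): 0 [-], cum=0
Step 4: p0@ESC p1@ESC p2@ESC p3@ESC p4@(3,2) -> at (4,4): 0 [-], cum=0
Step 5: p0@ESC p1@ESC p2@ESC p3@ESC p4@(3,3) -> at (4,4): 0 [-], cum=0
Step 6: p0@ESC p1@ESC p2@ESC p3@ESC p4@(3,4) -> at (4,4): 0 [-], cum=0
Step 7: p0@ESC p1@ESC p2@ESC p3@ESC p4@ESC -> at (4,4): 0 [-], cum=0
Total visits = 0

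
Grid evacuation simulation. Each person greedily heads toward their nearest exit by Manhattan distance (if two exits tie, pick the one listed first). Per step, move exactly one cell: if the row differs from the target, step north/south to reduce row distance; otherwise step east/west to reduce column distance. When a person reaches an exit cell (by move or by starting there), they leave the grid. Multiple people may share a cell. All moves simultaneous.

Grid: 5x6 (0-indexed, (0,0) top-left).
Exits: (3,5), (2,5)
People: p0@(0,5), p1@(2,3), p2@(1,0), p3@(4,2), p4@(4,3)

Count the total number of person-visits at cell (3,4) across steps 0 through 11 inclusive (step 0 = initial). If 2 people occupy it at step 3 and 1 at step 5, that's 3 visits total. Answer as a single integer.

Step 0: p0@(0,5) p1@(2,3) p2@(1,0) p3@(4,2) p4@(4,3) -> at (3,4): 0 [-], cum=0
Step 1: p0@(1,5) p1@(2,4) p2@(2,0) p3@(3,2) p4@(3,3) -> at (3,4): 0 [-], cum=0
Step 2: p0@ESC p1@ESC p2@(2,1) p3@(3,3) p4@(3,4) -> at (3,4): 1 [p4], cum=1
Step 3: p0@ESC p1@ESC p2@(2,2) p3@(3,4) p4@ESC -> at (3,4): 1 [p3], cum=2
Step 4: p0@ESC p1@ESC p2@(2,3) p3@ESC p4@ESC -> at (3,4): 0 [-], cum=2
Step 5: p0@ESC p1@ESC p2@(2,4) p3@ESC p4@ESC -> at (3,4): 0 [-], cum=2
Step 6: p0@ESC p1@ESC p2@ESC p3@ESC p4@ESC -> at (3,4): 0 [-], cum=2
Total visits = 2

Answer: 2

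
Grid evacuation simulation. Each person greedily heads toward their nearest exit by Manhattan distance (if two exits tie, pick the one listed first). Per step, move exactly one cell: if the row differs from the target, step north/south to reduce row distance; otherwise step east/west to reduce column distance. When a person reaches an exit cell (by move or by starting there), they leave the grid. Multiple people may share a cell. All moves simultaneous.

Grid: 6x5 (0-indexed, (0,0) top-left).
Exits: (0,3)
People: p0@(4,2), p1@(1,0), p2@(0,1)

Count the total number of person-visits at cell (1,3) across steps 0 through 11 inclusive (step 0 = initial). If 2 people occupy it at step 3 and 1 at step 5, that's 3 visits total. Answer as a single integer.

Step 0: p0@(4,2) p1@(1,0) p2@(0,1) -> at (1,3): 0 [-], cum=0
Step 1: p0@(3,2) p1@(0,0) p2@(0,2) -> at (1,3): 0 [-], cum=0
Step 2: p0@(2,2) p1@(0,1) p2@ESC -> at (1,3): 0 [-], cum=0
Step 3: p0@(1,2) p1@(0,2) p2@ESC -> at (1,3): 0 [-], cum=0
Step 4: p0@(0,2) p1@ESC p2@ESC -> at (1,3): 0 [-], cum=0
Step 5: p0@ESC p1@ESC p2@ESC -> at (1,3): 0 [-], cum=0
Total visits = 0

Answer: 0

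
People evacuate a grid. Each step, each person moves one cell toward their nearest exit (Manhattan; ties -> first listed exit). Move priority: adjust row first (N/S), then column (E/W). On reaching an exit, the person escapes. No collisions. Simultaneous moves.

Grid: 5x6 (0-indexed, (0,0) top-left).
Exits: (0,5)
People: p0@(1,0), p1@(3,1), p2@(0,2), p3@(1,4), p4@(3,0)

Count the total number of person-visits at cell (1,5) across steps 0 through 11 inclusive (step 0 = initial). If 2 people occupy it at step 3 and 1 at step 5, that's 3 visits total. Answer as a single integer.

Answer: 0

Derivation:
Step 0: p0@(1,0) p1@(3,1) p2@(0,2) p3@(1,4) p4@(3,0) -> at (1,5): 0 [-], cum=0
Step 1: p0@(0,0) p1@(2,1) p2@(0,3) p3@(0,4) p4@(2,0) -> at (1,5): 0 [-], cum=0
Step 2: p0@(0,1) p1@(1,1) p2@(0,4) p3@ESC p4@(1,0) -> at (1,5): 0 [-], cum=0
Step 3: p0@(0,2) p1@(0,1) p2@ESC p3@ESC p4@(0,0) -> at (1,5): 0 [-], cum=0
Step 4: p0@(0,3) p1@(0,2) p2@ESC p3@ESC p4@(0,1) -> at (1,5): 0 [-], cum=0
Step 5: p0@(0,4) p1@(0,3) p2@ESC p3@ESC p4@(0,2) -> at (1,5): 0 [-], cum=0
Step 6: p0@ESC p1@(0,4) p2@ESC p3@ESC p4@(0,3) -> at (1,5): 0 [-], cum=0
Step 7: p0@ESC p1@ESC p2@ESC p3@ESC p4@(0,4) -> at (1,5): 0 [-], cum=0
Step 8: p0@ESC p1@ESC p2@ESC p3@ESC p4@ESC -> at (1,5): 0 [-], cum=0
Total visits = 0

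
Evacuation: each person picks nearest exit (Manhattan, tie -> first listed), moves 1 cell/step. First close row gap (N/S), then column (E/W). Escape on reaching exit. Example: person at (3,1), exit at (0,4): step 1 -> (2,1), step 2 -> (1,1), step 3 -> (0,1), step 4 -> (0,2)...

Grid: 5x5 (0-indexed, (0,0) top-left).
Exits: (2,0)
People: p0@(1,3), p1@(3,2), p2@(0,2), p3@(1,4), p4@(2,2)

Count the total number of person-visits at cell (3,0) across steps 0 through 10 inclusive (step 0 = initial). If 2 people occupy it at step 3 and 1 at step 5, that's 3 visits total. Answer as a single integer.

Answer: 0

Derivation:
Step 0: p0@(1,3) p1@(3,2) p2@(0,2) p3@(1,4) p4@(2,2) -> at (3,0): 0 [-], cum=0
Step 1: p0@(2,3) p1@(2,2) p2@(1,2) p3@(2,4) p4@(2,1) -> at (3,0): 0 [-], cum=0
Step 2: p0@(2,2) p1@(2,1) p2@(2,2) p3@(2,3) p4@ESC -> at (3,0): 0 [-], cum=0
Step 3: p0@(2,1) p1@ESC p2@(2,1) p3@(2,2) p4@ESC -> at (3,0): 0 [-], cum=0
Step 4: p0@ESC p1@ESC p2@ESC p3@(2,1) p4@ESC -> at (3,0): 0 [-], cum=0
Step 5: p0@ESC p1@ESC p2@ESC p3@ESC p4@ESC -> at (3,0): 0 [-], cum=0
Total visits = 0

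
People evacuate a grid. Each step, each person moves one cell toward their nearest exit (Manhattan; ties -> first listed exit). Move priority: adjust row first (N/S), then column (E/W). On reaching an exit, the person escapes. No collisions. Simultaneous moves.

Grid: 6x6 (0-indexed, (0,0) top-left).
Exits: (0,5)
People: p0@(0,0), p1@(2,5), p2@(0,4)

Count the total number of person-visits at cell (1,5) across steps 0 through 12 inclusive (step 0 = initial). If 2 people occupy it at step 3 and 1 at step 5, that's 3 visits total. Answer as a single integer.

Step 0: p0@(0,0) p1@(2,5) p2@(0,4) -> at (1,5): 0 [-], cum=0
Step 1: p0@(0,1) p1@(1,5) p2@ESC -> at (1,5): 1 [p1], cum=1
Step 2: p0@(0,2) p1@ESC p2@ESC -> at (1,5): 0 [-], cum=1
Step 3: p0@(0,3) p1@ESC p2@ESC -> at (1,5): 0 [-], cum=1
Step 4: p0@(0,4) p1@ESC p2@ESC -> at (1,5): 0 [-], cum=1
Step 5: p0@ESC p1@ESC p2@ESC -> at (1,5): 0 [-], cum=1
Total visits = 1

Answer: 1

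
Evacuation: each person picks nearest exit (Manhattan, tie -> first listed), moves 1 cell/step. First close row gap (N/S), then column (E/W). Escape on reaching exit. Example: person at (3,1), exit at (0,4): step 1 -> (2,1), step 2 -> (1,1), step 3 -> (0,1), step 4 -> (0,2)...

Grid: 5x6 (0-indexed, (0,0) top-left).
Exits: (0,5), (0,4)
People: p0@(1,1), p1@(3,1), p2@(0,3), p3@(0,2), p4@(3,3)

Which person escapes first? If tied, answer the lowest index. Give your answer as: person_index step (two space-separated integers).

Answer: 2 1

Derivation:
Step 1: p0:(1,1)->(0,1) | p1:(3,1)->(2,1) | p2:(0,3)->(0,4)->EXIT | p3:(0,2)->(0,3) | p4:(3,3)->(2,3)
Step 2: p0:(0,1)->(0,2) | p1:(2,1)->(1,1) | p2:escaped | p3:(0,3)->(0,4)->EXIT | p4:(2,3)->(1,3)
Step 3: p0:(0,2)->(0,3) | p1:(1,1)->(0,1) | p2:escaped | p3:escaped | p4:(1,3)->(0,3)
Step 4: p0:(0,3)->(0,4)->EXIT | p1:(0,1)->(0,2) | p2:escaped | p3:escaped | p4:(0,3)->(0,4)->EXIT
Step 5: p0:escaped | p1:(0,2)->(0,3) | p2:escaped | p3:escaped | p4:escaped
Step 6: p0:escaped | p1:(0,3)->(0,4)->EXIT | p2:escaped | p3:escaped | p4:escaped
Exit steps: [4, 6, 1, 2, 4]
First to escape: p2 at step 1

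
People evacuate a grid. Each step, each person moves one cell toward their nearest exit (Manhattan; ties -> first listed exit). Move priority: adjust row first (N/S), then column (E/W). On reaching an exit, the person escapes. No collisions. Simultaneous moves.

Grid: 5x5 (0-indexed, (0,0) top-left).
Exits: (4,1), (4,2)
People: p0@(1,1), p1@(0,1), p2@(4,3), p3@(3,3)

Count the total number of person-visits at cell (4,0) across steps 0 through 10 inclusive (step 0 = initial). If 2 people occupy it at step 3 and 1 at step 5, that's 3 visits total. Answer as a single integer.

Answer: 0

Derivation:
Step 0: p0@(1,1) p1@(0,1) p2@(4,3) p3@(3,3) -> at (4,0): 0 [-], cum=0
Step 1: p0@(2,1) p1@(1,1) p2@ESC p3@(4,3) -> at (4,0): 0 [-], cum=0
Step 2: p0@(3,1) p1@(2,1) p2@ESC p3@ESC -> at (4,0): 0 [-], cum=0
Step 3: p0@ESC p1@(3,1) p2@ESC p3@ESC -> at (4,0): 0 [-], cum=0
Step 4: p0@ESC p1@ESC p2@ESC p3@ESC -> at (4,0): 0 [-], cum=0
Total visits = 0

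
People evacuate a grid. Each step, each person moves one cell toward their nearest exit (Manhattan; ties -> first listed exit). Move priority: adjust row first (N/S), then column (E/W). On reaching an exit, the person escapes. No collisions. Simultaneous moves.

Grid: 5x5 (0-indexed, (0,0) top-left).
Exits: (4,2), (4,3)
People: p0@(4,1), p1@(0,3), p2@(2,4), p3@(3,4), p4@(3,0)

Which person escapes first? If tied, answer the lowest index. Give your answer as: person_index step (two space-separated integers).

Answer: 0 1

Derivation:
Step 1: p0:(4,1)->(4,2)->EXIT | p1:(0,3)->(1,3) | p2:(2,4)->(3,4) | p3:(3,4)->(4,4) | p4:(3,0)->(4,0)
Step 2: p0:escaped | p1:(1,3)->(2,3) | p2:(3,4)->(4,4) | p3:(4,4)->(4,3)->EXIT | p4:(4,0)->(4,1)
Step 3: p0:escaped | p1:(2,3)->(3,3) | p2:(4,4)->(4,3)->EXIT | p3:escaped | p4:(4,1)->(4,2)->EXIT
Step 4: p0:escaped | p1:(3,3)->(4,3)->EXIT | p2:escaped | p3:escaped | p4:escaped
Exit steps: [1, 4, 3, 2, 3]
First to escape: p0 at step 1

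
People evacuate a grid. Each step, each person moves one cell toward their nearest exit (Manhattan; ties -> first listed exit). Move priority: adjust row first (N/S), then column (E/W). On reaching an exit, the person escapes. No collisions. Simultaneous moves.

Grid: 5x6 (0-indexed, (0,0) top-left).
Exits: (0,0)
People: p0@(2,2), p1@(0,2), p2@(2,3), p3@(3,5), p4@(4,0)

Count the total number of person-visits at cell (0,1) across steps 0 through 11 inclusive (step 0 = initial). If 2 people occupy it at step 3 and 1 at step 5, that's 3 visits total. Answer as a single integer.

Step 0: p0@(2,2) p1@(0,2) p2@(2,3) p3@(3,5) p4@(4,0) -> at (0,1): 0 [-], cum=0
Step 1: p0@(1,2) p1@(0,1) p2@(1,3) p3@(2,5) p4@(3,0) -> at (0,1): 1 [p1], cum=1
Step 2: p0@(0,2) p1@ESC p2@(0,3) p3@(1,5) p4@(2,0) -> at (0,1): 0 [-], cum=1
Step 3: p0@(0,1) p1@ESC p2@(0,2) p3@(0,5) p4@(1,0) -> at (0,1): 1 [p0], cum=2
Step 4: p0@ESC p1@ESC p2@(0,1) p3@(0,4) p4@ESC -> at (0,1): 1 [p2], cum=3
Step 5: p0@ESC p1@ESC p2@ESC p3@(0,3) p4@ESC -> at (0,1): 0 [-], cum=3
Step 6: p0@ESC p1@ESC p2@ESC p3@(0,2) p4@ESC -> at (0,1): 0 [-], cum=3
Step 7: p0@ESC p1@ESC p2@ESC p3@(0,1) p4@ESC -> at (0,1): 1 [p3], cum=4
Step 8: p0@ESC p1@ESC p2@ESC p3@ESC p4@ESC -> at (0,1): 0 [-], cum=4
Total visits = 4

Answer: 4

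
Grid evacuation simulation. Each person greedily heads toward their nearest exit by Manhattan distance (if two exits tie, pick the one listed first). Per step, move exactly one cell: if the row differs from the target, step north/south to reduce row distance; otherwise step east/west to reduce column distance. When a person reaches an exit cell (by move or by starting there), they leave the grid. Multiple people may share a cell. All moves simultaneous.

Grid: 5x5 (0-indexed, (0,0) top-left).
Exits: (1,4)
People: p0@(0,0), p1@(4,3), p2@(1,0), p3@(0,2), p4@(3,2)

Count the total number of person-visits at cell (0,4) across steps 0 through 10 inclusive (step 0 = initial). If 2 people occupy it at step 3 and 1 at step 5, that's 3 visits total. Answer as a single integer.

Step 0: p0@(0,0) p1@(4,3) p2@(1,0) p3@(0,2) p4@(3,2) -> at (0,4): 0 [-], cum=0
Step 1: p0@(1,0) p1@(3,3) p2@(1,1) p3@(1,2) p4@(2,2) -> at (0,4): 0 [-], cum=0
Step 2: p0@(1,1) p1@(2,3) p2@(1,2) p3@(1,3) p4@(1,2) -> at (0,4): 0 [-], cum=0
Step 3: p0@(1,2) p1@(1,3) p2@(1,3) p3@ESC p4@(1,3) -> at (0,4): 0 [-], cum=0
Step 4: p0@(1,3) p1@ESC p2@ESC p3@ESC p4@ESC -> at (0,4): 0 [-], cum=0
Step 5: p0@ESC p1@ESC p2@ESC p3@ESC p4@ESC -> at (0,4): 0 [-], cum=0
Total visits = 0

Answer: 0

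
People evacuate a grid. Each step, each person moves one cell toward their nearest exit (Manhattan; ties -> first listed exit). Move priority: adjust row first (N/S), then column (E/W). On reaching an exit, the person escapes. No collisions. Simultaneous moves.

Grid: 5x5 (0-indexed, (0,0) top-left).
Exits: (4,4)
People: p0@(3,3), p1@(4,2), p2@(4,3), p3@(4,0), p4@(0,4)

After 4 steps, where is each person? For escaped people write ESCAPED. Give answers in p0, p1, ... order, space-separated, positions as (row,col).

Step 1: p0:(3,3)->(4,3) | p1:(4,2)->(4,3) | p2:(4,3)->(4,4)->EXIT | p3:(4,0)->(4,1) | p4:(0,4)->(1,4)
Step 2: p0:(4,3)->(4,4)->EXIT | p1:(4,3)->(4,4)->EXIT | p2:escaped | p3:(4,1)->(4,2) | p4:(1,4)->(2,4)
Step 3: p0:escaped | p1:escaped | p2:escaped | p3:(4,2)->(4,3) | p4:(2,4)->(3,4)
Step 4: p0:escaped | p1:escaped | p2:escaped | p3:(4,3)->(4,4)->EXIT | p4:(3,4)->(4,4)->EXIT

ESCAPED ESCAPED ESCAPED ESCAPED ESCAPED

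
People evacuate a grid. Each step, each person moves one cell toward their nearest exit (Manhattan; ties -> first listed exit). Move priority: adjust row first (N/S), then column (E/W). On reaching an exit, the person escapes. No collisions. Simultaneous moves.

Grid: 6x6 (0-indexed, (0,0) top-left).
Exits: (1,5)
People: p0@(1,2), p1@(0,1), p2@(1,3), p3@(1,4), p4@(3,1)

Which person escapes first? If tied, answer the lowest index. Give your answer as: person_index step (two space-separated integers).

Step 1: p0:(1,2)->(1,3) | p1:(0,1)->(1,1) | p2:(1,3)->(1,4) | p3:(1,4)->(1,5)->EXIT | p4:(3,1)->(2,1)
Step 2: p0:(1,3)->(1,4) | p1:(1,1)->(1,2) | p2:(1,4)->(1,5)->EXIT | p3:escaped | p4:(2,1)->(1,1)
Step 3: p0:(1,4)->(1,5)->EXIT | p1:(1,2)->(1,3) | p2:escaped | p3:escaped | p4:(1,1)->(1,2)
Step 4: p0:escaped | p1:(1,3)->(1,4) | p2:escaped | p3:escaped | p4:(1,2)->(1,3)
Step 5: p0:escaped | p1:(1,4)->(1,5)->EXIT | p2:escaped | p3:escaped | p4:(1,3)->(1,4)
Step 6: p0:escaped | p1:escaped | p2:escaped | p3:escaped | p4:(1,4)->(1,5)->EXIT
Exit steps: [3, 5, 2, 1, 6]
First to escape: p3 at step 1

Answer: 3 1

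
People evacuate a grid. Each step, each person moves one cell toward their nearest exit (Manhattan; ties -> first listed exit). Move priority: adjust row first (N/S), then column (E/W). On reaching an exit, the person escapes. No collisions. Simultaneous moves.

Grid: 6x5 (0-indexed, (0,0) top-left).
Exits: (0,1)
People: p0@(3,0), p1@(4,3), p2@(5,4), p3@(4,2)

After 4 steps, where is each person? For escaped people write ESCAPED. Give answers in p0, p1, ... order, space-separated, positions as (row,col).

Step 1: p0:(3,0)->(2,0) | p1:(4,3)->(3,3) | p2:(5,4)->(4,4) | p3:(4,2)->(3,2)
Step 2: p0:(2,0)->(1,0) | p1:(3,3)->(2,3) | p2:(4,4)->(3,4) | p3:(3,2)->(2,2)
Step 3: p0:(1,0)->(0,0) | p1:(2,3)->(1,3) | p2:(3,4)->(2,4) | p3:(2,2)->(1,2)
Step 4: p0:(0,0)->(0,1)->EXIT | p1:(1,3)->(0,3) | p2:(2,4)->(1,4) | p3:(1,2)->(0,2)

ESCAPED (0,3) (1,4) (0,2)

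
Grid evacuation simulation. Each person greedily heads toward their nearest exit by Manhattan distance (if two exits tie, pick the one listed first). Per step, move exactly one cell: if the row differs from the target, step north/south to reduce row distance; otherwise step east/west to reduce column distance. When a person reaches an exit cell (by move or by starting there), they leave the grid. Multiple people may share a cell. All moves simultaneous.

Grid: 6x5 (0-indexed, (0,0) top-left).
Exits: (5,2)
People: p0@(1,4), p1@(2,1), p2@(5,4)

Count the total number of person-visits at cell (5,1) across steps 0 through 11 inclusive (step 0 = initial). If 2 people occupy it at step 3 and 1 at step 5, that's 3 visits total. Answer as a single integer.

Answer: 1

Derivation:
Step 0: p0@(1,4) p1@(2,1) p2@(5,4) -> at (5,1): 0 [-], cum=0
Step 1: p0@(2,4) p1@(3,1) p2@(5,3) -> at (5,1): 0 [-], cum=0
Step 2: p0@(3,4) p1@(4,1) p2@ESC -> at (5,1): 0 [-], cum=0
Step 3: p0@(4,4) p1@(5,1) p2@ESC -> at (5,1): 1 [p1], cum=1
Step 4: p0@(5,4) p1@ESC p2@ESC -> at (5,1): 0 [-], cum=1
Step 5: p0@(5,3) p1@ESC p2@ESC -> at (5,1): 0 [-], cum=1
Step 6: p0@ESC p1@ESC p2@ESC -> at (5,1): 0 [-], cum=1
Total visits = 1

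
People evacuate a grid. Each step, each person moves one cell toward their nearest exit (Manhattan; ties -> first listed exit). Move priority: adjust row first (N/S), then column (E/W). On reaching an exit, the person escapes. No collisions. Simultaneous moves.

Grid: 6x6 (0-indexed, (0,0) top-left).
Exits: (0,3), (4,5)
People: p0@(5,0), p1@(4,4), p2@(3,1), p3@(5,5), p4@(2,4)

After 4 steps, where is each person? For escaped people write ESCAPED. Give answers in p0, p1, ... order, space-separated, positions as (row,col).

Step 1: p0:(5,0)->(4,0) | p1:(4,4)->(4,5)->EXIT | p2:(3,1)->(2,1) | p3:(5,5)->(4,5)->EXIT | p4:(2,4)->(1,4)
Step 2: p0:(4,0)->(4,1) | p1:escaped | p2:(2,1)->(1,1) | p3:escaped | p4:(1,4)->(0,4)
Step 3: p0:(4,1)->(4,2) | p1:escaped | p2:(1,1)->(0,1) | p3:escaped | p4:(0,4)->(0,3)->EXIT
Step 4: p0:(4,2)->(4,3) | p1:escaped | p2:(0,1)->(0,2) | p3:escaped | p4:escaped

(4,3) ESCAPED (0,2) ESCAPED ESCAPED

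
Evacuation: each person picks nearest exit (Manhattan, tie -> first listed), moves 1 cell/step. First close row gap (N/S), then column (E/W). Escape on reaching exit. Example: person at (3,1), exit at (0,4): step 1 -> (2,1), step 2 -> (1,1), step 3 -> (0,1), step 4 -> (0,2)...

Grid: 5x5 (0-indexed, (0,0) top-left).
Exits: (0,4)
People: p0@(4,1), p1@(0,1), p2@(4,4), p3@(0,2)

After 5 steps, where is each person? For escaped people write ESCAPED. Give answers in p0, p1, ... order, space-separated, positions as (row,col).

Step 1: p0:(4,1)->(3,1) | p1:(0,1)->(0,2) | p2:(4,4)->(3,4) | p3:(0,2)->(0,3)
Step 2: p0:(3,1)->(2,1) | p1:(0,2)->(0,3) | p2:(3,4)->(2,4) | p3:(0,3)->(0,4)->EXIT
Step 3: p0:(2,1)->(1,1) | p1:(0,3)->(0,4)->EXIT | p2:(2,4)->(1,4) | p3:escaped
Step 4: p0:(1,1)->(0,1) | p1:escaped | p2:(1,4)->(0,4)->EXIT | p3:escaped
Step 5: p0:(0,1)->(0,2) | p1:escaped | p2:escaped | p3:escaped

(0,2) ESCAPED ESCAPED ESCAPED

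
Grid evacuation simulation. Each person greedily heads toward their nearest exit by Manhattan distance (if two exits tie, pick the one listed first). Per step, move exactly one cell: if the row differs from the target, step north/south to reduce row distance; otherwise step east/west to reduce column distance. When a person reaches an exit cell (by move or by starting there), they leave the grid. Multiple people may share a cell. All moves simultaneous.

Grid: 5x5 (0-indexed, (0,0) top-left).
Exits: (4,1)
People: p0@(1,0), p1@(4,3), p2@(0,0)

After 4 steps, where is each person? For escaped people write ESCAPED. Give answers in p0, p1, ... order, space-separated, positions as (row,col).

Step 1: p0:(1,0)->(2,0) | p1:(4,3)->(4,2) | p2:(0,0)->(1,0)
Step 2: p0:(2,0)->(3,0) | p1:(4,2)->(4,1)->EXIT | p2:(1,0)->(2,0)
Step 3: p0:(3,0)->(4,0) | p1:escaped | p2:(2,0)->(3,0)
Step 4: p0:(4,0)->(4,1)->EXIT | p1:escaped | p2:(3,0)->(4,0)

ESCAPED ESCAPED (4,0)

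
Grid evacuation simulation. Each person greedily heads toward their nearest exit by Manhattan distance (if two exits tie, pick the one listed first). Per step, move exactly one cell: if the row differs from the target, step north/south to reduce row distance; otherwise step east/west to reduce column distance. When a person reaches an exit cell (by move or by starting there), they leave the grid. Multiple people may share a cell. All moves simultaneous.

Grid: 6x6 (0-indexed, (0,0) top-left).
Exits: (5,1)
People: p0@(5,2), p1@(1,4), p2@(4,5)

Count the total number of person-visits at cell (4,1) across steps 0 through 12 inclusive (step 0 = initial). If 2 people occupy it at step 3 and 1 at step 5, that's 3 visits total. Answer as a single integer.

Step 0: p0@(5,2) p1@(1,4) p2@(4,5) -> at (4,1): 0 [-], cum=0
Step 1: p0@ESC p1@(2,4) p2@(5,5) -> at (4,1): 0 [-], cum=0
Step 2: p0@ESC p1@(3,4) p2@(5,4) -> at (4,1): 0 [-], cum=0
Step 3: p0@ESC p1@(4,4) p2@(5,3) -> at (4,1): 0 [-], cum=0
Step 4: p0@ESC p1@(5,4) p2@(5,2) -> at (4,1): 0 [-], cum=0
Step 5: p0@ESC p1@(5,3) p2@ESC -> at (4,1): 0 [-], cum=0
Step 6: p0@ESC p1@(5,2) p2@ESC -> at (4,1): 0 [-], cum=0
Step 7: p0@ESC p1@ESC p2@ESC -> at (4,1): 0 [-], cum=0
Total visits = 0

Answer: 0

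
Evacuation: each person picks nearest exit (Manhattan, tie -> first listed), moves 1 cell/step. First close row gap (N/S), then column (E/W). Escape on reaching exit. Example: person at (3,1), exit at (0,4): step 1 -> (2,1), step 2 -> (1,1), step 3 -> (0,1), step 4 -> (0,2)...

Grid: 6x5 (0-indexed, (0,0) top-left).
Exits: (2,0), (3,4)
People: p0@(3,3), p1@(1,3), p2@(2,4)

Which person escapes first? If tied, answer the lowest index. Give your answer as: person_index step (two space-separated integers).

Answer: 0 1

Derivation:
Step 1: p0:(3,3)->(3,4)->EXIT | p1:(1,3)->(2,3) | p2:(2,4)->(3,4)->EXIT
Step 2: p0:escaped | p1:(2,3)->(3,3) | p2:escaped
Step 3: p0:escaped | p1:(3,3)->(3,4)->EXIT | p2:escaped
Exit steps: [1, 3, 1]
First to escape: p0 at step 1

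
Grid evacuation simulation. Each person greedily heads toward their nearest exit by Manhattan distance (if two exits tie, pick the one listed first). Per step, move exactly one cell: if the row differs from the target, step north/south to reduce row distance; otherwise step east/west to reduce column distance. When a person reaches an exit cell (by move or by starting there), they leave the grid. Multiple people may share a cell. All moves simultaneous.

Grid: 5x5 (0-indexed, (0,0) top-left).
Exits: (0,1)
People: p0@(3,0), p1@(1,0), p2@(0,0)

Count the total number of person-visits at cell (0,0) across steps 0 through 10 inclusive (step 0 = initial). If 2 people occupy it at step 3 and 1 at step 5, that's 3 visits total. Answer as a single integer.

Answer: 3

Derivation:
Step 0: p0@(3,0) p1@(1,0) p2@(0,0) -> at (0,0): 1 [p2], cum=1
Step 1: p0@(2,0) p1@(0,0) p2@ESC -> at (0,0): 1 [p1], cum=2
Step 2: p0@(1,0) p1@ESC p2@ESC -> at (0,0): 0 [-], cum=2
Step 3: p0@(0,0) p1@ESC p2@ESC -> at (0,0): 1 [p0], cum=3
Step 4: p0@ESC p1@ESC p2@ESC -> at (0,0): 0 [-], cum=3
Total visits = 3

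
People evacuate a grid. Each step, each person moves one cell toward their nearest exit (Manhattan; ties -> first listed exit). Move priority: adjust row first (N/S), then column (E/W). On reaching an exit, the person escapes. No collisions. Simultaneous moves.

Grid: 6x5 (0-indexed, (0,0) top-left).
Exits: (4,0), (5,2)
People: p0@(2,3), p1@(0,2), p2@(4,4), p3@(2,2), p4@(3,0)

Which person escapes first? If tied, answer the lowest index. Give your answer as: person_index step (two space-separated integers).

Step 1: p0:(2,3)->(3,3) | p1:(0,2)->(1,2) | p2:(4,4)->(5,4) | p3:(2,2)->(3,2) | p4:(3,0)->(4,0)->EXIT
Step 2: p0:(3,3)->(4,3) | p1:(1,2)->(2,2) | p2:(5,4)->(5,3) | p3:(3,2)->(4,2) | p4:escaped
Step 3: p0:(4,3)->(5,3) | p1:(2,2)->(3,2) | p2:(5,3)->(5,2)->EXIT | p3:(4,2)->(5,2)->EXIT | p4:escaped
Step 4: p0:(5,3)->(5,2)->EXIT | p1:(3,2)->(4,2) | p2:escaped | p3:escaped | p4:escaped
Step 5: p0:escaped | p1:(4,2)->(5,2)->EXIT | p2:escaped | p3:escaped | p4:escaped
Exit steps: [4, 5, 3, 3, 1]
First to escape: p4 at step 1

Answer: 4 1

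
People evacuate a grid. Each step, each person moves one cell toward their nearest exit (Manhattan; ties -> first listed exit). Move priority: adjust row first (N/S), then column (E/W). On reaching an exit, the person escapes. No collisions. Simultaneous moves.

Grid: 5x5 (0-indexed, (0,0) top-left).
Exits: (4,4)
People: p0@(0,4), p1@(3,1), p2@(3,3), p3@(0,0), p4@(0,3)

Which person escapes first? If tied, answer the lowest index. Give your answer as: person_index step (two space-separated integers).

Step 1: p0:(0,4)->(1,4) | p1:(3,1)->(4,1) | p2:(3,3)->(4,3) | p3:(0,0)->(1,0) | p4:(0,3)->(1,3)
Step 2: p0:(1,4)->(2,4) | p1:(4,1)->(4,2) | p2:(4,3)->(4,4)->EXIT | p3:(1,0)->(2,0) | p4:(1,3)->(2,3)
Step 3: p0:(2,4)->(3,4) | p1:(4,2)->(4,3) | p2:escaped | p3:(2,0)->(3,0) | p4:(2,3)->(3,3)
Step 4: p0:(3,4)->(4,4)->EXIT | p1:(4,3)->(4,4)->EXIT | p2:escaped | p3:(3,0)->(4,0) | p4:(3,3)->(4,3)
Step 5: p0:escaped | p1:escaped | p2:escaped | p3:(4,0)->(4,1) | p4:(4,3)->(4,4)->EXIT
Step 6: p0:escaped | p1:escaped | p2:escaped | p3:(4,1)->(4,2) | p4:escaped
Step 7: p0:escaped | p1:escaped | p2:escaped | p3:(4,2)->(4,3) | p4:escaped
Step 8: p0:escaped | p1:escaped | p2:escaped | p3:(4,3)->(4,4)->EXIT | p4:escaped
Exit steps: [4, 4, 2, 8, 5]
First to escape: p2 at step 2

Answer: 2 2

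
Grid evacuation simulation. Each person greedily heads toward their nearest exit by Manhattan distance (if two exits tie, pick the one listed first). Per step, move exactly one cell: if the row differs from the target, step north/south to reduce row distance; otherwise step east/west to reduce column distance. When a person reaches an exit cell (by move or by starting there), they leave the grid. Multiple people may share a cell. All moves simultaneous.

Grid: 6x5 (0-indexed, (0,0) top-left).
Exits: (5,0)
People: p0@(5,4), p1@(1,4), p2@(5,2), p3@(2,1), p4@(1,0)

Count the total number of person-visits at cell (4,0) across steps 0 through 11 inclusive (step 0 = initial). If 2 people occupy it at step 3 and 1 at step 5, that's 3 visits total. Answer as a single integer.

Step 0: p0@(5,4) p1@(1,4) p2@(5,2) p3@(2,1) p4@(1,0) -> at (4,0): 0 [-], cum=0
Step 1: p0@(5,3) p1@(2,4) p2@(5,1) p3@(3,1) p4@(2,0) -> at (4,0): 0 [-], cum=0
Step 2: p0@(5,2) p1@(3,4) p2@ESC p3@(4,1) p4@(3,0) -> at (4,0): 0 [-], cum=0
Step 3: p0@(5,1) p1@(4,4) p2@ESC p3@(5,1) p4@(4,0) -> at (4,0): 1 [p4], cum=1
Step 4: p0@ESC p1@(5,4) p2@ESC p3@ESC p4@ESC -> at (4,0): 0 [-], cum=1
Step 5: p0@ESC p1@(5,3) p2@ESC p3@ESC p4@ESC -> at (4,0): 0 [-], cum=1
Step 6: p0@ESC p1@(5,2) p2@ESC p3@ESC p4@ESC -> at (4,0): 0 [-], cum=1
Step 7: p0@ESC p1@(5,1) p2@ESC p3@ESC p4@ESC -> at (4,0): 0 [-], cum=1
Step 8: p0@ESC p1@ESC p2@ESC p3@ESC p4@ESC -> at (4,0): 0 [-], cum=1
Total visits = 1

Answer: 1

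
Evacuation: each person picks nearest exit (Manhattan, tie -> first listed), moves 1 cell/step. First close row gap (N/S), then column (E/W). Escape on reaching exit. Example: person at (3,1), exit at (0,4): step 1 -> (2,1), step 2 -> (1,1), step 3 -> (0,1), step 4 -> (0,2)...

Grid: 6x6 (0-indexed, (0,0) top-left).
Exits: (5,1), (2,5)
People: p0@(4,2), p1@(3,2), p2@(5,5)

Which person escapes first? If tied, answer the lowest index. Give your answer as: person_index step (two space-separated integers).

Step 1: p0:(4,2)->(5,2) | p1:(3,2)->(4,2) | p2:(5,5)->(4,5)
Step 2: p0:(5,2)->(5,1)->EXIT | p1:(4,2)->(5,2) | p2:(4,5)->(3,5)
Step 3: p0:escaped | p1:(5,2)->(5,1)->EXIT | p2:(3,5)->(2,5)->EXIT
Exit steps: [2, 3, 3]
First to escape: p0 at step 2

Answer: 0 2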